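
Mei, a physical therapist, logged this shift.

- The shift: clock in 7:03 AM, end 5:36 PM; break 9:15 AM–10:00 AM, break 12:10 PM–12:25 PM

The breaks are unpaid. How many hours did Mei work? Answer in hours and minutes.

9 h 33 min

The shift: 7:03 AM–5:36 PM = 10 h 33 min; less 60 min break → 9 h 33 min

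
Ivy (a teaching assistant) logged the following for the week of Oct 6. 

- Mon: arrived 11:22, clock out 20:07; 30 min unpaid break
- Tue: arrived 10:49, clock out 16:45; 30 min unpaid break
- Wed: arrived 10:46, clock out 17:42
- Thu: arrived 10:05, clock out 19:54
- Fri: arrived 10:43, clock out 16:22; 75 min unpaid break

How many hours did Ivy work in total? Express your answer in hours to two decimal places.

34.83 hours

Mon: 11:22–20:07 = 8 h 45 min; less 30 min break → 8 h 15 min
Tue: 10:49–16:45 = 5 h 56 min; less 30 min break → 5 h 26 min
Wed: 10:46–17:42 = 6 h 56 min
Thu: 10:05–19:54 = 9 h 49 min
Fri: 10:43–16:22 = 5 h 39 min; less 75 min break → 4 h 24 min
Total: 8 h 15 min + 5 h 26 min + 6 h 56 min + 9 h 49 min + 4 h 24 min = 34 h 50 min.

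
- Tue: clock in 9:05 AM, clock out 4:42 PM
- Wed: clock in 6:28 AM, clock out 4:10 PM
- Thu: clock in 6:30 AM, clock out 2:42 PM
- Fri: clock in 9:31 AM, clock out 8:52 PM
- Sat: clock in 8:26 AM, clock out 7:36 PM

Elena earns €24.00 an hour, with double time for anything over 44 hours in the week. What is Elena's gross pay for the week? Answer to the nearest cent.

€1249.60

Tue: 9:05 AM–4:42 PM = 7 h 37 min
Wed: 6:28 AM–4:10 PM = 9 h 42 min
Thu: 6:30 AM–2:42 PM = 8 h 12 min
Fri: 9:31 AM–8:52 PM = 11 h 21 min
Sat: 8:26 AM–7:36 PM = 11 h 10 min
Total worked: 48 h 2 min = 2882 min.
Regular 44 h 0 min = 2640 min at €24.00/h; overtime 4 h 2 min = 242 min at €48.00/h.
Pay = (2640 × €24.00 + 242 × €48.00) ÷ 60 = €1249.60.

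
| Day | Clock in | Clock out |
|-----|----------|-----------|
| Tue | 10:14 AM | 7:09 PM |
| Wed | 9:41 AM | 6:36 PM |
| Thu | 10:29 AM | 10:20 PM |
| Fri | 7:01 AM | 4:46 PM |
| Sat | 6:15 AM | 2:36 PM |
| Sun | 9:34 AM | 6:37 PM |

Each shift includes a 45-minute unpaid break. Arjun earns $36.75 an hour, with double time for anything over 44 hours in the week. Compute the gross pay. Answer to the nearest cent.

$2229.50

Tue: 10:14 AM–7:09 PM = 8 h 55 min; less 45 min break → 8 h 10 min
Wed: 9:41 AM–6:36 PM = 8 h 55 min; less 45 min break → 8 h 10 min
Thu: 10:29 AM–10:20 PM = 11 h 51 min; less 45 min break → 11 h 6 min
Fri: 7:01 AM–4:46 PM = 9 h 45 min; less 45 min break → 9 h 0 min
Sat: 6:15 AM–2:36 PM = 8 h 21 min; less 45 min break → 7 h 36 min
Sun: 9:34 AM–6:37 PM = 9 h 3 min; less 45 min break → 8 h 18 min
Total worked: 52 h 20 min = 3140 min.
Regular 44 h 0 min = 2640 min at $36.75/h; overtime 8 h 20 min = 500 min at $73.50/h.
Pay = (2640 × $36.75 + 500 × $73.50) ÷ 60 = $2229.50.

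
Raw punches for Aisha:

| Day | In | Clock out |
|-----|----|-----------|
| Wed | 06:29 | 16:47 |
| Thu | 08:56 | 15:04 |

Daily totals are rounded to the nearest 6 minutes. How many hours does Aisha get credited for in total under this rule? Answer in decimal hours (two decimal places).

Wed: 06:29–16:47 = 10 h 18 min → rounds to 10 h 18 min
Thu: 08:56–15:04 = 6 h 8 min → rounds to 6 h 6 min
Total credited: 16 h 24 min.

16.40 hours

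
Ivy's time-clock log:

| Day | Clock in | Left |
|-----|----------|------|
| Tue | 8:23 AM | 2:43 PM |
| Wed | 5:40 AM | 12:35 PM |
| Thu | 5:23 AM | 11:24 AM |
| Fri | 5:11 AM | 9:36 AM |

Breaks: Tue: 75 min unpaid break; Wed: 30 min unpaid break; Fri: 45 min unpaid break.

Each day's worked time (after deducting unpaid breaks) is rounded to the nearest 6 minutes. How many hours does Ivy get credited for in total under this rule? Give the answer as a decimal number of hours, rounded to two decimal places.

Tue: 8:23 AM–2:43 PM = 6 h 20 min − 75 min = 5 h 5 min → rounds to 5 h 6 min
Wed: 5:40 AM–12:35 PM = 6 h 55 min − 30 min = 6 h 25 min → rounds to 6 h 24 min
Thu: 5:23 AM–11:24 AM = 6 h 1 min → rounds to 6 h 0 min
Fri: 5:11 AM–9:36 AM = 4 h 25 min − 45 min = 3 h 40 min → rounds to 3 h 42 min
Total credited: 21 h 12 min.

21.20 hours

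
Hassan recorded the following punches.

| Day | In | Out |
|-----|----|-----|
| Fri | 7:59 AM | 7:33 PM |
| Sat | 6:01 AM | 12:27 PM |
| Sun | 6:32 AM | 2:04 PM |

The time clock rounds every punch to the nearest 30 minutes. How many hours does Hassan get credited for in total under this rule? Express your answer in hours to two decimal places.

25.50 hours

Fri: in 7:59 AM→8:00 AM, out 7:33 PM→7:30 PM; 11 h 30 min
Sat: in 6:01 AM→6:00 AM, out 12:27 PM→12:30 PM; 6 h 30 min
Sun: in 6:32 AM→6:30 AM, out 2:04 PM→2:00 PM; 7 h 30 min
Total credited: 25 h 30 min.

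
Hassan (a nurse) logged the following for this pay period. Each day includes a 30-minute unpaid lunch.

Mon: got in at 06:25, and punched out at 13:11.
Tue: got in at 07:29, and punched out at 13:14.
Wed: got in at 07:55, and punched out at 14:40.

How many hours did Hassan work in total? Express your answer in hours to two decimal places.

17.77 hours

Mon: 06:25–13:11 = 6 h 46 min; less 30 min break → 6 h 16 min
Tue: 07:29–13:14 = 5 h 45 min; less 30 min break → 5 h 15 min
Wed: 07:55–14:40 = 6 h 45 min; less 30 min break → 6 h 15 min
Total: 6 h 16 min + 5 h 15 min + 6 h 15 min = 17 h 46 min.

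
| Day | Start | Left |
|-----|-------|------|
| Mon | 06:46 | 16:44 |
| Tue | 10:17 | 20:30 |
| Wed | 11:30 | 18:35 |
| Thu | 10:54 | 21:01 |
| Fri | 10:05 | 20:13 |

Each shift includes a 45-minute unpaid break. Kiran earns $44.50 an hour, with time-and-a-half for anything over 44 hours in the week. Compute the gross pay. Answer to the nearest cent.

Mon: 06:46–16:44 = 9 h 58 min; less 45 min break → 9 h 13 min
Tue: 10:17–20:30 = 10 h 13 min; less 45 min break → 9 h 28 min
Wed: 11:30–18:35 = 7 h 5 min; less 45 min break → 6 h 20 min
Thu: 10:54–21:01 = 10 h 7 min; less 45 min break → 9 h 22 min
Fri: 10:05–20:13 = 10 h 8 min; less 45 min break → 9 h 23 min
Total worked: 43 h 46 min = 2626 min.
Regular 43 h 46 min = 2626 min at $44.50/h; overtime 0 h 0 min = 0 min at $66.75/h.
Pay = (2626 × $44.50 + 0 × $66.75) ÷ 60 = $1947.62.

$1947.62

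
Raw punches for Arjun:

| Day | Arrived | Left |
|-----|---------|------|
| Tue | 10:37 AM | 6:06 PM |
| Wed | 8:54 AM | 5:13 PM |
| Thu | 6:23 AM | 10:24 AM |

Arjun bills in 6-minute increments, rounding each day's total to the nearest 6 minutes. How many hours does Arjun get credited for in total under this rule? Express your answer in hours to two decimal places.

19.80 hours

Tue: 10:37 AM–6:06 PM = 7 h 29 min → rounds to 7 h 30 min
Wed: 8:54 AM–5:13 PM = 8 h 19 min → rounds to 8 h 18 min
Thu: 6:23 AM–10:24 AM = 4 h 1 min → rounds to 4 h 0 min
Total credited: 19 h 48 min.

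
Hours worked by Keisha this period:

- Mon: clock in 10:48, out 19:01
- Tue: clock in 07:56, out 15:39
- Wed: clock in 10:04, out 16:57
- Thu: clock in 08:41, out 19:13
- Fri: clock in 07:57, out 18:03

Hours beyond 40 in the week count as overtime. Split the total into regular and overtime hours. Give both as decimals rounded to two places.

Regular 40.00 hours, overtime 3.45 hours

Mon: 10:48–19:01 = 8 h 13 min
Tue: 07:56–15:39 = 7 h 43 min
Wed: 10:04–16:57 = 6 h 53 min
Thu: 08:41–19:13 = 10 h 32 min
Fri: 07:57–18:03 = 10 h 6 min
Total worked: 43 h 27 min = 43.45 h.
Threshold 40 h → overtime 3 h 27 min, regular 40 h 0 min.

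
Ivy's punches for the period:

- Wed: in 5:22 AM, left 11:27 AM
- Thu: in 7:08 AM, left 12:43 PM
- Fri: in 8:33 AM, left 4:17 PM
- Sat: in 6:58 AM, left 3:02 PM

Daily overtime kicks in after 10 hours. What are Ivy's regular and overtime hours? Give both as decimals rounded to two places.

Regular 27.47 hours, overtime 0.00 hours

Wed: 5:22 AM–11:27 AM = 6 h 5 min
Thu: 7:08 AM–12:43 PM = 5 h 35 min
Fri: 8:33 AM–4:17 PM = 7 h 44 min
Sat: 6:58 AM–3:02 PM = 8 h 4 min
Wed reg 6 h 5 min / OT 0 h 0 min; Thu reg 5 h 35 min / OT 0 h 0 min; Fri reg 7 h 44 min / OT 0 h 0 min; Sat reg 8 h 4 min / OT 0 h 0 min.
Totals: regular 27 h 28 min, overtime 0 h 0 min.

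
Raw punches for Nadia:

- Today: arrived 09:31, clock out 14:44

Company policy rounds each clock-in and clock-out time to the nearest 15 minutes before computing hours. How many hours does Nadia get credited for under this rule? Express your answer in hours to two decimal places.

5.25 hours

Today: in 09:31→09:30, out 14:44→14:45; 5 h 15 min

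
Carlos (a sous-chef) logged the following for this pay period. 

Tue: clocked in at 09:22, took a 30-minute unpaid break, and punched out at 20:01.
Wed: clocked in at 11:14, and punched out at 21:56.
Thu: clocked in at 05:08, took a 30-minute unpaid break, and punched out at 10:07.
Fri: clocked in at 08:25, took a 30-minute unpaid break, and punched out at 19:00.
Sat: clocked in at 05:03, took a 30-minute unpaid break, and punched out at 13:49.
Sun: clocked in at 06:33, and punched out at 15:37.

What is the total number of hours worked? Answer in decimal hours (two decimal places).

Tue: 09:22–20:01 = 10 h 39 min; less 30 min break → 10 h 9 min
Wed: 11:14–21:56 = 10 h 42 min
Thu: 05:08–10:07 = 4 h 59 min; less 30 min break → 4 h 29 min
Fri: 08:25–19:00 = 10 h 35 min; less 30 min break → 10 h 5 min
Sat: 05:03–13:49 = 8 h 46 min; less 30 min break → 8 h 16 min
Sun: 06:33–15:37 = 9 h 4 min
Total: 10 h 9 min + 10 h 42 min + 4 h 29 min + 10 h 5 min + 8 h 16 min + 9 h 4 min = 52 h 45 min.

52.75 hours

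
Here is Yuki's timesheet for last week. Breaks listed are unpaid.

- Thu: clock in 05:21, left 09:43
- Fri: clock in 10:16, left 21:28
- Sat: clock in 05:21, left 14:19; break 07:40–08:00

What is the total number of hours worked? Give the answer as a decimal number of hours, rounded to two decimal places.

Thu: 05:21–09:43 = 4 h 22 min
Fri: 10:16–21:28 = 11 h 12 min
Sat: 05:21–14:19 = 8 h 58 min; less 20 min break → 8 h 38 min
Total: 4 h 22 min + 11 h 12 min + 8 h 38 min = 24 h 12 min.

24.20 hours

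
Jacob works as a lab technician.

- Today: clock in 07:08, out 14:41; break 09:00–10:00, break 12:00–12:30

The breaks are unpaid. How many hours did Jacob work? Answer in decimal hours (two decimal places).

6.05 hours

Today: 07:08–14:41 = 7 h 33 min; less 90 min break → 6 h 3 min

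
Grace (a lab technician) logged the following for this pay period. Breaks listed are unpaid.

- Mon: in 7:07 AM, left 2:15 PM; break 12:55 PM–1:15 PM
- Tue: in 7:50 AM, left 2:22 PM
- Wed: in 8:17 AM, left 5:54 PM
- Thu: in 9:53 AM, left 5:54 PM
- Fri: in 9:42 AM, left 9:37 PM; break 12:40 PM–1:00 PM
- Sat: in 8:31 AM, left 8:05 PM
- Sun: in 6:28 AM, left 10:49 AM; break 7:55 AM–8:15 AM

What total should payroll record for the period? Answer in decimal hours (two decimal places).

Mon: 7:07 AM–2:15 PM = 7 h 8 min; less 20 min break → 6 h 48 min
Tue: 7:50 AM–2:22 PM = 6 h 32 min
Wed: 8:17 AM–5:54 PM = 9 h 37 min
Thu: 9:53 AM–5:54 PM = 8 h 1 min
Fri: 9:42 AM–9:37 PM = 11 h 55 min; less 20 min break → 11 h 35 min
Sat: 8:31 AM–8:05 PM = 11 h 34 min
Sun: 6:28 AM–10:49 AM = 4 h 21 min; less 20 min break → 4 h 1 min
Total: 6 h 48 min + 6 h 32 min + 9 h 37 min + 8 h 1 min + 11 h 35 min + 11 h 34 min + 4 h 1 min = 58 h 8 min.

58.13 hours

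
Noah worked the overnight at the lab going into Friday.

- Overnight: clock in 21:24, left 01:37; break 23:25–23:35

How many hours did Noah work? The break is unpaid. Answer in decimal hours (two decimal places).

Overnight: 21:24 → midnight = 2 h 36 min; midnight → 01:37 = 1 h 37 min; span 4 h 13 min; less 10 min break → 4 h 3 min

4.05 hours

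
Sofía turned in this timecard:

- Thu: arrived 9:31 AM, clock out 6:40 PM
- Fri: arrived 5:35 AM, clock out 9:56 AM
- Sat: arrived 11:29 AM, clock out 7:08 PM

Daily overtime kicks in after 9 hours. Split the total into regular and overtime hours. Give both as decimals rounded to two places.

Regular 21.00 hours, overtime 0.15 hours

Thu: 9:31 AM–6:40 PM = 9 h 9 min
Fri: 5:35 AM–9:56 AM = 4 h 21 min
Sat: 11:29 AM–7:08 PM = 7 h 39 min
Thu reg 9 h 0 min / OT 0 h 9 min; Fri reg 4 h 21 min / OT 0 h 0 min; Sat reg 7 h 39 min / OT 0 h 0 min.
Totals: regular 21 h 0 min, overtime 0 h 9 min.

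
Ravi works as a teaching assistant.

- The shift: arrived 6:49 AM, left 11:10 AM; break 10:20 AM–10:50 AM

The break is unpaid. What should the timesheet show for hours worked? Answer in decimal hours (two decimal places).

3.85 hours

The shift: 6:49 AM–11:10 AM = 4 h 21 min; less 30 min break → 3 h 51 min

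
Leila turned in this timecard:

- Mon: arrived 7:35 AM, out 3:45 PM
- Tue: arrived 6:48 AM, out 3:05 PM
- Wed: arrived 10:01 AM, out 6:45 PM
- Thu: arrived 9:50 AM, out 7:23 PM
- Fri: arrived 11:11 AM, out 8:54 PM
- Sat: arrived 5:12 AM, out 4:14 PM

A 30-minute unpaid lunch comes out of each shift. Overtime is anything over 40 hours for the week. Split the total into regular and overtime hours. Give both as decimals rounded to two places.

Regular 40.00 hours, overtime 12.48 hours

Mon: 7:35 AM–3:45 PM = 8 h 10 min; less 30 min break → 7 h 40 min
Tue: 6:48 AM–3:05 PM = 8 h 17 min; less 30 min break → 7 h 47 min
Wed: 10:01 AM–6:45 PM = 8 h 44 min; less 30 min break → 8 h 14 min
Thu: 9:50 AM–7:23 PM = 9 h 33 min; less 30 min break → 9 h 3 min
Fri: 11:11 AM–8:54 PM = 9 h 43 min; less 30 min break → 9 h 13 min
Sat: 5:12 AM–4:14 PM = 11 h 2 min; less 30 min break → 10 h 32 min
Total worked: 52 h 29 min = 52.48 h.
Threshold 40 h → overtime 12 h 29 min, regular 40 h 0 min.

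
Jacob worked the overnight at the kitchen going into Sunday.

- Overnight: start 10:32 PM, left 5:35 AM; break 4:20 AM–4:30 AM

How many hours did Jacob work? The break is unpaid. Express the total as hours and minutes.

6 h 53 min

Overnight: 10:32 PM → midnight = 1 h 28 min; midnight → 5:35 AM = 5 h 35 min; span 7 h 3 min; less 10 min break → 6 h 53 min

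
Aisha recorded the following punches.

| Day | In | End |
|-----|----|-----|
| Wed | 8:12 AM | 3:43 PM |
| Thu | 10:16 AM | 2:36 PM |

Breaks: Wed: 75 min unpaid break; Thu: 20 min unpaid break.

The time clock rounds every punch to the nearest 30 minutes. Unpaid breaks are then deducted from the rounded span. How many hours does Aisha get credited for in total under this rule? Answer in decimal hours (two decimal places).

Wed: in 8:12 AM→8:00 AM, out 3:43 PM→3:30 PM; 7 h 30 min − 75 min = 6 h 15 min
Thu: in 10:16 AM→10:30 AM, out 2:36 PM→2:30 PM; 4 h 0 min − 20 min = 3 h 40 min
Total credited: 9 h 55 min.

9.92 hours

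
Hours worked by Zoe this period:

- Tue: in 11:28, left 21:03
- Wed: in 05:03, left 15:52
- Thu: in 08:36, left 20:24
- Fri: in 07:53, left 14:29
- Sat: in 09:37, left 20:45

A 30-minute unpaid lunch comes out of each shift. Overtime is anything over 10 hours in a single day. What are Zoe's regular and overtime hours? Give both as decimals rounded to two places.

Tue: 11:28–21:03 = 9 h 35 min; less 30 min break → 9 h 5 min
Wed: 05:03–15:52 = 10 h 49 min; less 30 min break → 10 h 19 min
Thu: 08:36–20:24 = 11 h 48 min; less 30 min break → 11 h 18 min
Fri: 07:53–14:29 = 6 h 36 min; less 30 min break → 6 h 6 min
Sat: 09:37–20:45 = 11 h 8 min; less 30 min break → 10 h 38 min
Tue reg 9 h 5 min / OT 0 h 0 min; Wed reg 10 h 0 min / OT 0 h 19 min; Thu reg 10 h 0 min / OT 1 h 18 min; Fri reg 6 h 6 min / OT 0 h 0 min; Sat reg 10 h 0 min / OT 0 h 38 min.
Totals: regular 45 h 11 min, overtime 2 h 15 min.

Regular 45.18 hours, overtime 2.25 hours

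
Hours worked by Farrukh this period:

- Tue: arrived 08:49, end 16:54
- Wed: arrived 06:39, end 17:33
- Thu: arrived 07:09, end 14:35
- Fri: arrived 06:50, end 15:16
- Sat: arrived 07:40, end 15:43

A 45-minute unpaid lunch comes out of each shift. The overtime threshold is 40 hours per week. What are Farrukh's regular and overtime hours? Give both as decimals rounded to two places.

Tue: 08:49–16:54 = 8 h 5 min; less 45 min break → 7 h 20 min
Wed: 06:39–17:33 = 10 h 54 min; less 45 min break → 10 h 9 min
Thu: 07:09–14:35 = 7 h 26 min; less 45 min break → 6 h 41 min
Fri: 06:50–15:16 = 8 h 26 min; less 45 min break → 7 h 41 min
Sat: 07:40–15:43 = 8 h 3 min; less 45 min break → 7 h 18 min
Total worked: 39 h 9 min = 39.15 h.
Threshold 40 h → overtime 0 h 0 min, regular 39 h 9 min.

Regular 39.15 hours, overtime 0.00 hours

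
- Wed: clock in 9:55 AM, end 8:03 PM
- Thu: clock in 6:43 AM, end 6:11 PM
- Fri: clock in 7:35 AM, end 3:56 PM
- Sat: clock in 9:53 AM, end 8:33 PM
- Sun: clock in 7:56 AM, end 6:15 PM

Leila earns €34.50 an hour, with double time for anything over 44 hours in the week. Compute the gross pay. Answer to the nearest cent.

€1996.40

Wed: 9:55 AM–8:03 PM = 10 h 8 min
Thu: 6:43 AM–6:11 PM = 11 h 28 min
Fri: 7:35 AM–3:56 PM = 8 h 21 min
Sat: 9:53 AM–8:33 PM = 10 h 40 min
Sun: 7:56 AM–6:15 PM = 10 h 19 min
Total worked: 50 h 56 min = 3056 min.
Regular 44 h 0 min = 2640 min at €34.50/h; overtime 6 h 56 min = 416 min at €69.00/h.
Pay = (2640 × €34.50 + 416 × €69.00) ÷ 60 = €1996.40.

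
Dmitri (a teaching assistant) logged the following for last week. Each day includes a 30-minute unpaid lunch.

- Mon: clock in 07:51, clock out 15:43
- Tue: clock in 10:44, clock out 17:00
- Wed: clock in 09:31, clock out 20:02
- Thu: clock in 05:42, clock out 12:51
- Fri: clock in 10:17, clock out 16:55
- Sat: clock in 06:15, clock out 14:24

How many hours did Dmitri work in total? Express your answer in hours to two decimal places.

Mon: 07:51–15:43 = 7 h 52 min; less 30 min break → 7 h 22 min
Tue: 10:44–17:00 = 6 h 16 min; less 30 min break → 5 h 46 min
Wed: 09:31–20:02 = 10 h 31 min; less 30 min break → 10 h 1 min
Thu: 05:42–12:51 = 7 h 9 min; less 30 min break → 6 h 39 min
Fri: 10:17–16:55 = 6 h 38 min; less 30 min break → 6 h 8 min
Sat: 06:15–14:24 = 8 h 9 min; less 30 min break → 7 h 39 min
Total: 7 h 22 min + 5 h 46 min + 10 h 1 min + 6 h 39 min + 6 h 8 min + 7 h 39 min = 43 h 35 min.

43.58 hours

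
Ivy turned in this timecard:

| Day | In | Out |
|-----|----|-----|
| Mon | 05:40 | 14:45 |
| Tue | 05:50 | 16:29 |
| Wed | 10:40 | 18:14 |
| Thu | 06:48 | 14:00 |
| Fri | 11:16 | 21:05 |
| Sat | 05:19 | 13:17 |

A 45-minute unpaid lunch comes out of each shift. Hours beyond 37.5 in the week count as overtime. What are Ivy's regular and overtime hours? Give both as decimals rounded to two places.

Mon: 05:40–14:45 = 9 h 5 min; less 45 min break → 8 h 20 min
Tue: 05:50–16:29 = 10 h 39 min; less 45 min break → 9 h 54 min
Wed: 10:40–18:14 = 7 h 34 min; less 45 min break → 6 h 49 min
Thu: 06:48–14:00 = 7 h 12 min; less 45 min break → 6 h 27 min
Fri: 11:16–21:05 = 9 h 49 min; less 45 min break → 9 h 4 min
Sat: 05:19–13:17 = 7 h 58 min; less 45 min break → 7 h 13 min
Total worked: 47 h 47 min = 47.78 h.
Threshold 37.5 h → overtime 10 h 17 min, regular 37 h 30 min.

Regular 37.50 hours, overtime 10.28 hours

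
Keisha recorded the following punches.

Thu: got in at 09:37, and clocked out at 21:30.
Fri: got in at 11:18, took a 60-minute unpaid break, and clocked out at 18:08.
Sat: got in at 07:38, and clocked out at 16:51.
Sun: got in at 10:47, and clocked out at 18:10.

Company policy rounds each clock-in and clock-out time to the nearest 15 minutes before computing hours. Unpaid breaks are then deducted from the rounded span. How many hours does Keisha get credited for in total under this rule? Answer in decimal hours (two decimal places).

Thu: in 09:37→09:30, out 21:30→21:30; 12 h 0 min
Fri: in 11:18→11:15, out 18:08→18:15; 7 h 0 min − 60 min = 6 h 0 min
Sat: in 07:38→07:45, out 16:51→16:45; 9 h 0 min
Sun: in 10:47→10:45, out 18:10→18:15; 7 h 30 min
Total credited: 34 h 30 min.

34.50 hours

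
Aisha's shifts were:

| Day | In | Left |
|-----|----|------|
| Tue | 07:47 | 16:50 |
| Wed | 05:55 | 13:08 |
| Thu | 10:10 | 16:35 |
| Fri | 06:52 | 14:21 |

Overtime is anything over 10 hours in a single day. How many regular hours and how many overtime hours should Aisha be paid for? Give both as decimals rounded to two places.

Regular 30.17 hours, overtime 0.00 hours

Tue: 07:47–16:50 = 9 h 3 min
Wed: 05:55–13:08 = 7 h 13 min
Thu: 10:10–16:35 = 6 h 25 min
Fri: 06:52–14:21 = 7 h 29 min
Tue reg 9 h 3 min / OT 0 h 0 min; Wed reg 7 h 13 min / OT 0 h 0 min; Thu reg 6 h 25 min / OT 0 h 0 min; Fri reg 7 h 29 min / OT 0 h 0 min.
Totals: regular 30 h 10 min, overtime 0 h 0 min.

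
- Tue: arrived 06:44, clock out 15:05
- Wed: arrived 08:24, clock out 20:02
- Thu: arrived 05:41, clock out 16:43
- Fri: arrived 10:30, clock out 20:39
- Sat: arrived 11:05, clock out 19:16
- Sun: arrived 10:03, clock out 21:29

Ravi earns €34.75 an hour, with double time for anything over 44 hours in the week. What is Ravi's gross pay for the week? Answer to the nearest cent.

Tue: 06:44–15:05 = 8 h 21 min
Wed: 08:24–20:02 = 11 h 38 min
Thu: 05:41–16:43 = 11 h 2 min
Fri: 10:30–20:39 = 10 h 9 min
Sat: 11:05–19:16 = 8 h 11 min
Sun: 10:03–21:29 = 11 h 26 min
Total worked: 60 h 47 min = 3647 min.
Regular 44 h 0 min = 2640 min at €34.75/h; overtime 16 h 47 min = 1007 min at €69.50/h.
Pay = (2640 × €34.75 + 1007 × €69.50) ÷ 60 = €2695.44.

€2695.44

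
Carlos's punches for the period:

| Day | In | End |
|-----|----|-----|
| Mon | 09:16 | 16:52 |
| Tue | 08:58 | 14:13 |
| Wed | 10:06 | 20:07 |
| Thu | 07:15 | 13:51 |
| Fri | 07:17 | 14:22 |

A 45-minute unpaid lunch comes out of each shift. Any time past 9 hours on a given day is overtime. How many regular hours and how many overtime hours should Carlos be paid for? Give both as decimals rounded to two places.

Mon: 09:16–16:52 = 7 h 36 min; less 45 min break → 6 h 51 min
Tue: 08:58–14:13 = 5 h 15 min; less 45 min break → 4 h 30 min
Wed: 10:06–20:07 = 10 h 1 min; less 45 min break → 9 h 16 min
Thu: 07:15–13:51 = 6 h 36 min; less 45 min break → 5 h 51 min
Fri: 07:17–14:22 = 7 h 5 min; less 45 min break → 6 h 20 min
Mon reg 6 h 51 min / OT 0 h 0 min; Tue reg 4 h 30 min / OT 0 h 0 min; Wed reg 9 h 0 min / OT 0 h 16 min; Thu reg 5 h 51 min / OT 0 h 0 min; Fri reg 6 h 20 min / OT 0 h 0 min.
Totals: regular 32 h 32 min, overtime 0 h 16 min.

Regular 32.53 hours, overtime 0.27 hours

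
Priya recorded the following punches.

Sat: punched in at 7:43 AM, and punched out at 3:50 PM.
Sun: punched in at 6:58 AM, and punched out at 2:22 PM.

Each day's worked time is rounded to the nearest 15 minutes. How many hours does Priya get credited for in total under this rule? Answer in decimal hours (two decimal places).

15.50 hours

Sat: 7:43 AM–3:50 PM = 8 h 7 min → rounds to 8 h 0 min
Sun: 6:58 AM–2:22 PM = 7 h 24 min → rounds to 7 h 30 min
Total credited: 15 h 30 min.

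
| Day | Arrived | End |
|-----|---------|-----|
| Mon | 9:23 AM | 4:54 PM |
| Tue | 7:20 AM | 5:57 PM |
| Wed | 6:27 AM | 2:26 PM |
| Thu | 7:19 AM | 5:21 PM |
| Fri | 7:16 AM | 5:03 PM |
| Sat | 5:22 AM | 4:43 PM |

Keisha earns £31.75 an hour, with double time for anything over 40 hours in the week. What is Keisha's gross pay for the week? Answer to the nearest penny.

£2367.49

Mon: 9:23 AM–4:54 PM = 7 h 31 min
Tue: 7:20 AM–5:57 PM = 10 h 37 min
Wed: 6:27 AM–2:26 PM = 7 h 59 min
Thu: 7:19 AM–5:21 PM = 10 h 2 min
Fri: 7:16 AM–5:03 PM = 9 h 47 min
Sat: 5:22 AM–4:43 PM = 11 h 21 min
Total worked: 57 h 17 min = 3437 min.
Regular 40 h 0 min = 2400 min at £31.75/h; overtime 17 h 17 min = 1037 min at £63.50/h.
Pay = (2400 × £31.75 + 1037 × £63.50) ÷ 60 = £2367.49.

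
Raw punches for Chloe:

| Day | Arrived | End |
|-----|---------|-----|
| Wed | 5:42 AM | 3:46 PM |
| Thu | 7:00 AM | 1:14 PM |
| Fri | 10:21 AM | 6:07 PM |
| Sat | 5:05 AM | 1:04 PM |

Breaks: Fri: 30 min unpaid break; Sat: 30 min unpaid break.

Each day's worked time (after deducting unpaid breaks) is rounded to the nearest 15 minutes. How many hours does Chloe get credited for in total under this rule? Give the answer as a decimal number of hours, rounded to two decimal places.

Wed: 5:42 AM–3:46 PM = 10 h 4 min → rounds to 10 h 0 min
Thu: 7:00 AM–1:14 PM = 6 h 14 min → rounds to 6 h 15 min
Fri: 10:21 AM–6:07 PM = 7 h 46 min − 30 min = 7 h 16 min → rounds to 7 h 15 min
Sat: 5:05 AM–1:04 PM = 7 h 59 min − 30 min = 7 h 29 min → rounds to 7 h 30 min
Total credited: 31 h 0 min.

31.00 hours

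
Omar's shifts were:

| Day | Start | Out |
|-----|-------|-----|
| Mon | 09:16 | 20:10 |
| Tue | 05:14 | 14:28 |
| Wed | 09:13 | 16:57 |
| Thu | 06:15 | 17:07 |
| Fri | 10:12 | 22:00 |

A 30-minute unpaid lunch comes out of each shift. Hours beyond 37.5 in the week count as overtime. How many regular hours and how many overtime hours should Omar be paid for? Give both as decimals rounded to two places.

Regular 37.50 hours, overtime 10.53 hours

Mon: 09:16–20:10 = 10 h 54 min; less 30 min break → 10 h 24 min
Tue: 05:14–14:28 = 9 h 14 min; less 30 min break → 8 h 44 min
Wed: 09:13–16:57 = 7 h 44 min; less 30 min break → 7 h 14 min
Thu: 06:15–17:07 = 10 h 52 min; less 30 min break → 10 h 22 min
Fri: 10:12–22:00 = 11 h 48 min; less 30 min break → 11 h 18 min
Total worked: 48 h 2 min = 48.03 h.
Threshold 37.5 h → overtime 10 h 32 min, regular 37 h 30 min.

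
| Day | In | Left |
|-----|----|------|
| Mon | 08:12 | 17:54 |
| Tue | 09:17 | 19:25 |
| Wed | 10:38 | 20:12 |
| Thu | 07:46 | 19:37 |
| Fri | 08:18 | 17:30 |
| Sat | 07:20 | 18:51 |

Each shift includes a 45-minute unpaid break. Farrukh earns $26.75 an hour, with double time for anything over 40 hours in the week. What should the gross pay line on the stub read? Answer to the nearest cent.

$2004.47

Mon: 08:12–17:54 = 9 h 42 min; less 45 min break → 8 h 57 min
Tue: 09:17–19:25 = 10 h 8 min; less 45 min break → 9 h 23 min
Wed: 10:38–20:12 = 9 h 34 min; less 45 min break → 8 h 49 min
Thu: 07:46–19:37 = 11 h 51 min; less 45 min break → 11 h 6 min
Fri: 08:18–17:30 = 9 h 12 min; less 45 min break → 8 h 27 min
Sat: 07:20–18:51 = 11 h 31 min; less 45 min break → 10 h 46 min
Total worked: 57 h 28 min = 3448 min.
Regular 40 h 0 min = 2400 min at $26.75/h; overtime 17 h 28 min = 1048 min at $53.50/h.
Pay = (2400 × $26.75 + 1048 × $53.50) ÷ 60 = $2004.47.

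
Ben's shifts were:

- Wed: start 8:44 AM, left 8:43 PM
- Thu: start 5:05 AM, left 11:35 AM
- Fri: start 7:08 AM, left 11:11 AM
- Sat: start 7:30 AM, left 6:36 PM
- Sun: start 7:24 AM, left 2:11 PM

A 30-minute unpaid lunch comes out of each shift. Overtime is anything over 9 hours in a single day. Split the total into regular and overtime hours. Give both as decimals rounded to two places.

Regular 33.83 hours, overtime 4.08 hours

Wed: 8:44 AM–8:43 PM = 11 h 59 min; less 30 min break → 11 h 29 min
Thu: 5:05 AM–11:35 AM = 6 h 30 min; less 30 min break → 6 h 0 min
Fri: 7:08 AM–11:11 AM = 4 h 3 min; less 30 min break → 3 h 33 min
Sat: 7:30 AM–6:36 PM = 11 h 6 min; less 30 min break → 10 h 36 min
Sun: 7:24 AM–2:11 PM = 6 h 47 min; less 30 min break → 6 h 17 min
Wed reg 9 h 0 min / OT 2 h 29 min; Thu reg 6 h 0 min / OT 0 h 0 min; Fri reg 3 h 33 min / OT 0 h 0 min; Sat reg 9 h 0 min / OT 1 h 36 min; Sun reg 6 h 17 min / OT 0 h 0 min.
Totals: regular 33 h 50 min, overtime 4 h 5 min.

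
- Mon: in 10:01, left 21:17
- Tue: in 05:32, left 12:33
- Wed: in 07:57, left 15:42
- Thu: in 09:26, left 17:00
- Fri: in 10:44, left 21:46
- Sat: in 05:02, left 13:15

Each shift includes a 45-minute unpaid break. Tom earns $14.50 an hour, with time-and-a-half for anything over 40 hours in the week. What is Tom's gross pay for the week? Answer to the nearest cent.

$761.61

Mon: 10:01–21:17 = 11 h 16 min; less 45 min break → 10 h 31 min
Tue: 05:32–12:33 = 7 h 1 min; less 45 min break → 6 h 16 min
Wed: 07:57–15:42 = 7 h 45 min; less 45 min break → 7 h 0 min
Thu: 09:26–17:00 = 7 h 34 min; less 45 min break → 6 h 49 min
Fri: 10:44–21:46 = 11 h 2 min; less 45 min break → 10 h 17 min
Sat: 05:02–13:15 = 8 h 13 min; less 45 min break → 7 h 28 min
Total worked: 48 h 21 min = 2901 min.
Regular 40 h 0 min = 2400 min at $14.50/h; overtime 8 h 21 min = 501 min at $21.75/h.
Pay = (2400 × $14.50 + 501 × $21.75) ÷ 60 = $761.61.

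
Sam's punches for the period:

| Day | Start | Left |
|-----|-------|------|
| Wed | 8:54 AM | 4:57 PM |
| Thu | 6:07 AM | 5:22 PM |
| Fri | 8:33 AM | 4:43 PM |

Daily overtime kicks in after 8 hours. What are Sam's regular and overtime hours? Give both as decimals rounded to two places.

Wed: 8:54 AM–4:57 PM = 8 h 3 min
Thu: 6:07 AM–5:22 PM = 11 h 15 min
Fri: 8:33 AM–4:43 PM = 8 h 10 min
Wed reg 8 h 0 min / OT 0 h 3 min; Thu reg 8 h 0 min / OT 3 h 15 min; Fri reg 8 h 0 min / OT 0 h 10 min.
Totals: regular 24 h 0 min, overtime 3 h 28 min.

Regular 24.00 hours, overtime 3.47 hours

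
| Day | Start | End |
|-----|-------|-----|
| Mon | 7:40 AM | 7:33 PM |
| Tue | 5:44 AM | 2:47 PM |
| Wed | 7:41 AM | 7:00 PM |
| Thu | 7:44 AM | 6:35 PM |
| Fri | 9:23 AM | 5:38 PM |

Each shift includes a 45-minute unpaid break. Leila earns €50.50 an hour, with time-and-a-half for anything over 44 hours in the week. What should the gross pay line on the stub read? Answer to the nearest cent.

€2494.70

Mon: 7:40 AM–7:33 PM = 11 h 53 min; less 45 min break → 11 h 8 min
Tue: 5:44 AM–2:47 PM = 9 h 3 min; less 45 min break → 8 h 18 min
Wed: 7:41 AM–7:00 PM = 11 h 19 min; less 45 min break → 10 h 34 min
Thu: 7:44 AM–6:35 PM = 10 h 51 min; less 45 min break → 10 h 6 min
Fri: 9:23 AM–5:38 PM = 8 h 15 min; less 45 min break → 7 h 30 min
Total worked: 47 h 36 min = 2856 min.
Regular 44 h 0 min = 2640 min at €50.50/h; overtime 3 h 36 min = 216 min at €75.75/h.
Pay = (2640 × €50.50 + 216 × €75.75) ÷ 60 = €2494.70.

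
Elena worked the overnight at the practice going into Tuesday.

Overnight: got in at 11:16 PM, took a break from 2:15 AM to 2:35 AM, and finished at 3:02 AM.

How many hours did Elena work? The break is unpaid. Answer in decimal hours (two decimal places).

3.43 hours

Overnight: 11:16 PM → midnight = 0 h 44 min; midnight → 3:02 AM = 3 h 2 min; span 3 h 46 min; less 20 min break → 3 h 26 min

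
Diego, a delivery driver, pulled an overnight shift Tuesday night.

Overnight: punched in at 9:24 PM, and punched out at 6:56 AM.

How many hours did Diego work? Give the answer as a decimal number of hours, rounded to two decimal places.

Overnight: 9:24 PM → midnight = 2 h 36 min; midnight → 6:56 AM = 6 h 56 min; span 9 h 32 min

9.53 hours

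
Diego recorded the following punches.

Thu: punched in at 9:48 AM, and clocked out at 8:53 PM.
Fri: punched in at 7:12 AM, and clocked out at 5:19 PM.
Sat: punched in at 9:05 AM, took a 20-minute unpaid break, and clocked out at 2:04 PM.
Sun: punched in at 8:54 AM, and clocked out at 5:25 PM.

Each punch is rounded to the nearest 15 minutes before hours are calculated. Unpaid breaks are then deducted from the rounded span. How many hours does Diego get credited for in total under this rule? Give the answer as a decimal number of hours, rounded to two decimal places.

Thu: in 9:48 AM→9:45 AM, out 8:53 PM→9:00 PM; 11 h 15 min
Fri: in 7:12 AM→7:15 AM, out 5:19 PM→5:15 PM; 10 h 0 min
Sat: in 9:05 AM→9:00 AM, out 2:04 PM→2:00 PM; 5 h 0 min − 20 min = 4 h 40 min
Sun: in 8:54 AM→9:00 AM, out 5:25 PM→5:30 PM; 8 h 30 min
Total credited: 34 h 25 min.

34.42 hours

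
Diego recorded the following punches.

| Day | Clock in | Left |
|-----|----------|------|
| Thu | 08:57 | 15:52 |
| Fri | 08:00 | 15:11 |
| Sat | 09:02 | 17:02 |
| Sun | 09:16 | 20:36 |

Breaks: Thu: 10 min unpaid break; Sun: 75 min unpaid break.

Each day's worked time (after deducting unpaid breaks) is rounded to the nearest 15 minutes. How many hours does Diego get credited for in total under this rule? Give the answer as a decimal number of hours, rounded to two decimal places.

Thu: 08:57–15:52 = 6 h 55 min − 10 min = 6 h 45 min → rounds to 6 h 45 min
Fri: 08:00–15:11 = 7 h 11 min → rounds to 7 h 15 min
Sat: 09:02–17:02 = 8 h 0 min → rounds to 8 h 0 min
Sun: 09:16–20:36 = 11 h 20 min − 75 min = 10 h 5 min → rounds to 10 h 0 min
Total credited: 32 h 0 min.

32.00 hours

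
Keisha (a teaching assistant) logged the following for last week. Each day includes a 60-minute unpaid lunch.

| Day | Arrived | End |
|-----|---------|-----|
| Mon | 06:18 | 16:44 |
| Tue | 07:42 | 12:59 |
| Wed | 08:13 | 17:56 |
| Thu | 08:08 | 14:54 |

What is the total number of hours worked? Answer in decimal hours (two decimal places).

28.20 hours

Mon: 06:18–16:44 = 10 h 26 min; less 60 min break → 9 h 26 min
Tue: 07:42–12:59 = 5 h 17 min; less 60 min break → 4 h 17 min
Wed: 08:13–17:56 = 9 h 43 min; less 60 min break → 8 h 43 min
Thu: 08:08–14:54 = 6 h 46 min; less 60 min break → 5 h 46 min
Total: 9 h 26 min + 4 h 17 min + 8 h 43 min + 5 h 46 min = 28 h 12 min.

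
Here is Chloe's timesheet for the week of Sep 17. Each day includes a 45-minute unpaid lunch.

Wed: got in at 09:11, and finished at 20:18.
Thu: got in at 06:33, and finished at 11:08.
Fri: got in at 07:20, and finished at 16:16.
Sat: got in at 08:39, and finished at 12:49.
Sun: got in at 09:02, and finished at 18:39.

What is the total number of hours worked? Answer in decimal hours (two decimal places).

34.67 hours

Wed: 09:11–20:18 = 11 h 7 min; less 45 min break → 10 h 22 min
Thu: 06:33–11:08 = 4 h 35 min; less 45 min break → 3 h 50 min
Fri: 07:20–16:16 = 8 h 56 min; less 45 min break → 8 h 11 min
Sat: 08:39–12:49 = 4 h 10 min; less 45 min break → 3 h 25 min
Sun: 09:02–18:39 = 9 h 37 min; less 45 min break → 8 h 52 min
Total: 10 h 22 min + 3 h 50 min + 8 h 11 min + 3 h 25 min + 8 h 52 min = 34 h 40 min.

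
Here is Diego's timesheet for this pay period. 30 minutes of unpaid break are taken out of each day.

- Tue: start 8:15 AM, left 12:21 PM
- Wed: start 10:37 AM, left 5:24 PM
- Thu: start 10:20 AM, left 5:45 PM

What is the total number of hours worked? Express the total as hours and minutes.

16 h 48 min

Tue: 8:15 AM–12:21 PM = 4 h 6 min; less 30 min break → 3 h 36 min
Wed: 10:37 AM–5:24 PM = 6 h 47 min; less 30 min break → 6 h 17 min
Thu: 10:20 AM–5:45 PM = 7 h 25 min; less 30 min break → 6 h 55 min
Total: 3 h 36 min + 6 h 17 min + 6 h 55 min = 16 h 48 min.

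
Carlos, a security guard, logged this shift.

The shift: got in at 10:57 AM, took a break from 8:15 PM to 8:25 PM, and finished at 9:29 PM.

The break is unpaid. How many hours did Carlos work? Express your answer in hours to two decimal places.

The shift: 10:57 AM–9:29 PM = 10 h 32 min; less 10 min break → 10 h 22 min

10.37 hours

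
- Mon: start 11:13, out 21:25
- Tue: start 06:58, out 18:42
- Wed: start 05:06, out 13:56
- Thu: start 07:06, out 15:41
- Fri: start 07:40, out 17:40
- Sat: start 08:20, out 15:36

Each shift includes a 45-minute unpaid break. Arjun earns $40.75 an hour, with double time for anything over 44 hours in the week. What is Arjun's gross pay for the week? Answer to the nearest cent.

$2454.51

Mon: 11:13–21:25 = 10 h 12 min; less 45 min break → 9 h 27 min
Tue: 06:58–18:42 = 11 h 44 min; less 45 min break → 10 h 59 min
Wed: 05:06–13:56 = 8 h 50 min; less 45 min break → 8 h 5 min
Thu: 07:06–15:41 = 8 h 35 min; less 45 min break → 7 h 50 min
Fri: 07:40–17:40 = 10 h 0 min; less 45 min break → 9 h 15 min
Sat: 08:20–15:36 = 7 h 16 min; less 45 min break → 6 h 31 min
Total worked: 52 h 7 min = 3127 min.
Regular 44 h 0 min = 2640 min at $40.75/h; overtime 8 h 7 min = 487 min at $81.50/h.
Pay = (2640 × $40.75 + 487 × $81.50) ÷ 60 = $2454.51.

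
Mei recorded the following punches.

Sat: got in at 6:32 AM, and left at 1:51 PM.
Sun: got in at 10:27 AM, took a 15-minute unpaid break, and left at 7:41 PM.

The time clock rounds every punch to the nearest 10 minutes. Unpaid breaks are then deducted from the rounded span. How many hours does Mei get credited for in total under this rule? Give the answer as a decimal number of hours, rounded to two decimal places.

Sat: in 6:32 AM→6:30 AM, out 1:51 PM→1:50 PM; 7 h 20 min
Sun: in 10:27 AM→10:30 AM, out 7:41 PM→7:40 PM; 9 h 10 min − 15 min = 8 h 55 min
Total credited: 16 h 15 min.

16.25 hours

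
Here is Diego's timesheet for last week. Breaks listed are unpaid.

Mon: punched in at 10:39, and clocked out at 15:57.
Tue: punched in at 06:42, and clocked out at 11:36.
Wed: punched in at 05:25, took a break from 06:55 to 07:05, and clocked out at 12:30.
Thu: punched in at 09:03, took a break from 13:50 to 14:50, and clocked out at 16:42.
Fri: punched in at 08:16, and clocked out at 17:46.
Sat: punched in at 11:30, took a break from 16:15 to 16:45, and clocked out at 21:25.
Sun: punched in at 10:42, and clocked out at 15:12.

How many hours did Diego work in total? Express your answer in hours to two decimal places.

Mon: 10:39–15:57 = 5 h 18 min
Tue: 06:42–11:36 = 4 h 54 min
Wed: 05:25–12:30 = 7 h 5 min; less 10 min break → 6 h 55 min
Thu: 09:03–16:42 = 7 h 39 min; less 60 min break → 6 h 39 min
Fri: 08:16–17:46 = 9 h 30 min
Sat: 11:30–21:25 = 9 h 55 min; less 30 min break → 9 h 25 min
Sun: 10:42–15:12 = 4 h 30 min
Total: 5 h 18 min + 4 h 54 min + 6 h 55 min + 6 h 39 min + 9 h 30 min + 9 h 25 min + 4 h 30 min = 47 h 11 min.

47.18 hours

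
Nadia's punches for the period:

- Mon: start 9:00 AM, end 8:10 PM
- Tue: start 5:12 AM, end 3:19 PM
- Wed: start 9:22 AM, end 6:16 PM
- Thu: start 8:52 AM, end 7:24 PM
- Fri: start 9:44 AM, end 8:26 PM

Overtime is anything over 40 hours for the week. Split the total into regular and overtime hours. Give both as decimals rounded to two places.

Regular 40.00 hours, overtime 11.42 hours

Mon: 9:00 AM–8:10 PM = 11 h 10 min
Tue: 5:12 AM–3:19 PM = 10 h 7 min
Wed: 9:22 AM–6:16 PM = 8 h 54 min
Thu: 8:52 AM–7:24 PM = 10 h 32 min
Fri: 9:44 AM–8:26 PM = 10 h 42 min
Total worked: 51 h 25 min = 51.42 h.
Threshold 40 h → overtime 11 h 25 min, regular 40 h 0 min.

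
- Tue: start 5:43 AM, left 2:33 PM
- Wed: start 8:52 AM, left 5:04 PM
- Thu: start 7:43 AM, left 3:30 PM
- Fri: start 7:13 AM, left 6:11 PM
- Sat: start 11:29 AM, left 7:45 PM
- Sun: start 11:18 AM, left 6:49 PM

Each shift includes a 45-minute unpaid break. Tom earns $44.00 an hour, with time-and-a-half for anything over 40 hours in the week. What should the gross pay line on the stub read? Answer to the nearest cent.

$2226.40

Tue: 5:43 AM–2:33 PM = 8 h 50 min; less 45 min break → 8 h 5 min
Wed: 8:52 AM–5:04 PM = 8 h 12 min; less 45 min break → 7 h 27 min
Thu: 7:43 AM–3:30 PM = 7 h 47 min; less 45 min break → 7 h 2 min
Fri: 7:13 AM–6:11 PM = 10 h 58 min; less 45 min break → 10 h 13 min
Sat: 11:29 AM–7:45 PM = 8 h 16 min; less 45 min break → 7 h 31 min
Sun: 11:18 AM–6:49 PM = 7 h 31 min; less 45 min break → 6 h 46 min
Total worked: 47 h 4 min = 2824 min.
Regular 40 h 0 min = 2400 min at $44.00/h; overtime 7 h 4 min = 424 min at $66.00/h.
Pay = (2400 × $44.00 + 424 × $66.00) ÷ 60 = $2226.40.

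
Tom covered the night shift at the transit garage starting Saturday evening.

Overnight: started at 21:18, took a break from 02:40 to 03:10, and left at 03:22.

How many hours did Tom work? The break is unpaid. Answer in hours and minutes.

Overnight: 21:18 → midnight = 2 h 42 min; midnight → 03:22 = 3 h 22 min; span 6 h 4 min; less 30 min break → 5 h 34 min

5 h 34 min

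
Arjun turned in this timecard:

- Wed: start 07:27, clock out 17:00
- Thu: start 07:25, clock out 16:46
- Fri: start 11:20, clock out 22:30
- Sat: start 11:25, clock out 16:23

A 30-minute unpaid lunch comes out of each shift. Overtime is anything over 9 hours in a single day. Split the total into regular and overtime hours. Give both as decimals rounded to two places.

Wed: 07:27–17:00 = 9 h 33 min; less 30 min break → 9 h 3 min
Thu: 07:25–16:46 = 9 h 21 min; less 30 min break → 8 h 51 min
Fri: 11:20–22:30 = 11 h 10 min; less 30 min break → 10 h 40 min
Sat: 11:25–16:23 = 4 h 58 min; less 30 min break → 4 h 28 min
Wed reg 9 h 0 min / OT 0 h 3 min; Thu reg 8 h 51 min / OT 0 h 0 min; Fri reg 9 h 0 min / OT 1 h 40 min; Sat reg 4 h 28 min / OT 0 h 0 min.
Totals: regular 31 h 19 min, overtime 1 h 43 min.

Regular 31.32 hours, overtime 1.72 hours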